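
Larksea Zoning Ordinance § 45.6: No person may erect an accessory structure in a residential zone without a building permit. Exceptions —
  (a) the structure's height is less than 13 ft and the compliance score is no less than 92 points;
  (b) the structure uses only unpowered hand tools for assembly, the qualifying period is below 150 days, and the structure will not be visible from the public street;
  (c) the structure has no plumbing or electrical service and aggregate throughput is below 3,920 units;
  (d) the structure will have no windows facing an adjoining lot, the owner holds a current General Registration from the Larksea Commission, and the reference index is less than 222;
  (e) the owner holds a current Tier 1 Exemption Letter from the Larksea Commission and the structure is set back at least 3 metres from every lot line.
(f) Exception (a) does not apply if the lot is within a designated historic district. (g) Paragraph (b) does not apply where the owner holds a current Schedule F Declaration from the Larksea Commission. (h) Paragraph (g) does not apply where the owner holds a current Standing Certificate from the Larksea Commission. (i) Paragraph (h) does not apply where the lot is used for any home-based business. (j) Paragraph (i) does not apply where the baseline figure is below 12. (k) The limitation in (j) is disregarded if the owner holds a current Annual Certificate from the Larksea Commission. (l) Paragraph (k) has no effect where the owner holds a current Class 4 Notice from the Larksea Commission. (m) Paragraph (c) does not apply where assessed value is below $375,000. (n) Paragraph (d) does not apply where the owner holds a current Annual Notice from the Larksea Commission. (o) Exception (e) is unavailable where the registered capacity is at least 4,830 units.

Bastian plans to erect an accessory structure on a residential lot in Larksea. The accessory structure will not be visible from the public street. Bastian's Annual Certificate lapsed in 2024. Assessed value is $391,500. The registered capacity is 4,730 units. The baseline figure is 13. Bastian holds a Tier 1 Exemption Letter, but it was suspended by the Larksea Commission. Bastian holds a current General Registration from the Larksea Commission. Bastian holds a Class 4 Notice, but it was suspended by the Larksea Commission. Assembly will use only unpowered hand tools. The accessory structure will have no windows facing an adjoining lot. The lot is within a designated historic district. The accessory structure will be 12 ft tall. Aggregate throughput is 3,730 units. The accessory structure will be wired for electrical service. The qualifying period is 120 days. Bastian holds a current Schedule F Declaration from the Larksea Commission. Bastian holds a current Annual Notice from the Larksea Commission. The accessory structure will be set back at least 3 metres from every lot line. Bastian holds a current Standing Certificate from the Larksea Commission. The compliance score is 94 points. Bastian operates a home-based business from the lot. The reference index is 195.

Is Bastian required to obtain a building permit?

Yes — Bastian must obtain a building permit.

Exception (a): the structure's height is 12 ft, less than the 13 ft limit; the compliance score is 94 points, meeting the 92 points threshold — every condition holds. However, paragraph (f) must be considered: (f) operates against (a): the lot is in a historic district. So (a) is unavailable.
Exception (b)'s conditions are all satisfied: assembly uses only hand tools; the qualifying period is 120 days, below the 150 days limit; the structure will not be visible from the street. However, paragraphs (g)–(l) must be considered: (g) is triggered — a current Schedule F Declaration is held. (h) applies (a current Standing Certificate is held), but is set aside by (i): (i) applies — a home-based business operates on the lot. (j), which would lift (i), does not operate here — the baseline figure is 13, not below 12. So (b) is unavailable.
Exception (c) requires that the structure has no plumbing or electrical service; but electrical service is planned, so (c) is unavailable.
Exception (d)'s conditions are all satisfied: no windows face an adjoining lot; a current General Registration is held; the reference index is 195, less than the 222 limit. But applying paragraph (n): (n) operates against (d): a current Annual Notice is held. So (d) is unavailable.
Exception (e) fails — no current Tier 1 Exemption Letter is held.
No exception is made out. Bastian falls within the general rule.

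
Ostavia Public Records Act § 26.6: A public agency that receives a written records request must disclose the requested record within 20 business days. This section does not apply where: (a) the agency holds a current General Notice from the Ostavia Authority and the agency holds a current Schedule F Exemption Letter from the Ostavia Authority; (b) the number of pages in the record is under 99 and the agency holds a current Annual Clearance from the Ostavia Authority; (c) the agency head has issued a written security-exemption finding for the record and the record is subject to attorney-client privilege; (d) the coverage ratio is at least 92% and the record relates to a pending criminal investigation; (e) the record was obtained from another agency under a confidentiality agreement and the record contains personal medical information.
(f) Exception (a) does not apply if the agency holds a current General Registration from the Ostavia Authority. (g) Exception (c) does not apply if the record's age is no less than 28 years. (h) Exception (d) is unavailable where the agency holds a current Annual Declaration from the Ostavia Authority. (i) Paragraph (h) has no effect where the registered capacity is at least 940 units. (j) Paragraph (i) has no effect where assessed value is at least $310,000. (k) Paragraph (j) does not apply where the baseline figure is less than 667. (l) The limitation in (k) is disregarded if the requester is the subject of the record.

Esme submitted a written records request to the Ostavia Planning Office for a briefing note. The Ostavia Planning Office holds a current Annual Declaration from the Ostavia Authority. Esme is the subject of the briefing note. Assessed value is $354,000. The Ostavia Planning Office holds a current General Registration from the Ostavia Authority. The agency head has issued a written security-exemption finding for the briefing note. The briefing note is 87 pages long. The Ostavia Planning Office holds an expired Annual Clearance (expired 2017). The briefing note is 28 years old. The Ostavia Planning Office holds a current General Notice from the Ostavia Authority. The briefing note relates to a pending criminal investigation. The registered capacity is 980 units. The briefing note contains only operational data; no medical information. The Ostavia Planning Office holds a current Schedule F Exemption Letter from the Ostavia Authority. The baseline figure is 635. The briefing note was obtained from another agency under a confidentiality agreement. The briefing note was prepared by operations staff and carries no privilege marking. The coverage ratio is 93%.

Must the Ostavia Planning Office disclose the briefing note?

Yes — the Ostavia Planning Office must disclose the briefing note.

All of (a)'s requirements are met (a current General Notice is held; a current Schedule F Exemption Letter is held). However, paragraph (f) must be considered: (f) operates against (a): a current General Registration is held. So (a) is unavailable.
Exception (b) fails — there is no Annual Clearance in force.
Exception (c) does not apply: the briefing note carries no privilege marking.
All of (d)'s requirements are met (the coverage ratio is 93%, meeting the 92% threshold; the briefing note relates to a pending investigation). Turning to paragraphs (h)–(l): (h) operates against (d): a current Annual Declaration is held. (i) is engaged (the registered capacity is 980 units, meeting the 940 units threshold), but is set aside by (j): (j) is engaged — assessed value is $354,000, meeting the $310,000 threshold. (k) would limit (j) — the baseline figure is 635, less than the 667 limit — but (l) sets (k) aside: (l) operates against (k): Esme is the subject of the briefing note. So (d) is unavailable.
Exception (e) does not apply: the briefing note contains only operational data.
Every exception is unavailable, so the rule governs.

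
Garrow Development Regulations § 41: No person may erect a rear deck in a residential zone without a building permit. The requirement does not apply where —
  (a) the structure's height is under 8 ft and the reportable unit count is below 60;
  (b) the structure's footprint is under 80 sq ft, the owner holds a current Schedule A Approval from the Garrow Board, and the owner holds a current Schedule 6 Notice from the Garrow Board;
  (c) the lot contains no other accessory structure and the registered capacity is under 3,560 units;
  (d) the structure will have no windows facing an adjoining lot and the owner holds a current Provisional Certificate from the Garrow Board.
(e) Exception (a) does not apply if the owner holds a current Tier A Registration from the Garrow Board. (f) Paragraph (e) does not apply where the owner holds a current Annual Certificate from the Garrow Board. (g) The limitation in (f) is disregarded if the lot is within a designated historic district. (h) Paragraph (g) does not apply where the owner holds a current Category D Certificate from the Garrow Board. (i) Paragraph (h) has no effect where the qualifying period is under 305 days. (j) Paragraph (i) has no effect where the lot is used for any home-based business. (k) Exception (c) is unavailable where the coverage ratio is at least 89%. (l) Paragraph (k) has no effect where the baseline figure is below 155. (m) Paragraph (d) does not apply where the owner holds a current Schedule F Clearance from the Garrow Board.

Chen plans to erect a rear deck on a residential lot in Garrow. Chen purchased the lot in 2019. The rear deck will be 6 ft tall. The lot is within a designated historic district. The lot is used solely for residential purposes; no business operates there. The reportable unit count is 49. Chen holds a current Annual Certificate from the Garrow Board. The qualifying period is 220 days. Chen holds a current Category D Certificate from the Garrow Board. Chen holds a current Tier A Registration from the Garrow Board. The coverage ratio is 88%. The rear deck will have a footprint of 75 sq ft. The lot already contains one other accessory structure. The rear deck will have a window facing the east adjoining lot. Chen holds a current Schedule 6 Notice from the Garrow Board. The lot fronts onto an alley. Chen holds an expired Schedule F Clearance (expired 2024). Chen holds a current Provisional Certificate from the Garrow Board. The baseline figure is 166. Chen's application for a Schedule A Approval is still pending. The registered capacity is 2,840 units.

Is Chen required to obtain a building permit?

Yes — Chen must obtain a building permit.

Exception (a): the structure's height is 6 ft, under the 8 ft limit; the reportable unit count is 49, below the 60 limit — every condition holds. But applying paragraphs (e)–(j): (e) operates against (a): a current Tier A Registration is held. (f) would limit (e) — a current Annual Certificate is held — but (g) sets (f) aside: (g) operates — the lot is in a historic district. (h) would limit (g) — a current Category D Certificate is held — but (i) sets (h) aside: (i) is engaged — the qualifying period is 220 days, under the 305 days limit. (j) is not engaged (the lot is solely residential), so (i) stands. So (a) is unavailable.
Exception (b) does not apply: there is no Schedule A Approval in force.
Exception (c) fails — the lot already has another accessory structure.
Exception (d) requires that the structure will have no windows facing an adjoining lot; but a window faces an adjoining lot, so (d) is unavailable.
No exception displaces § 41.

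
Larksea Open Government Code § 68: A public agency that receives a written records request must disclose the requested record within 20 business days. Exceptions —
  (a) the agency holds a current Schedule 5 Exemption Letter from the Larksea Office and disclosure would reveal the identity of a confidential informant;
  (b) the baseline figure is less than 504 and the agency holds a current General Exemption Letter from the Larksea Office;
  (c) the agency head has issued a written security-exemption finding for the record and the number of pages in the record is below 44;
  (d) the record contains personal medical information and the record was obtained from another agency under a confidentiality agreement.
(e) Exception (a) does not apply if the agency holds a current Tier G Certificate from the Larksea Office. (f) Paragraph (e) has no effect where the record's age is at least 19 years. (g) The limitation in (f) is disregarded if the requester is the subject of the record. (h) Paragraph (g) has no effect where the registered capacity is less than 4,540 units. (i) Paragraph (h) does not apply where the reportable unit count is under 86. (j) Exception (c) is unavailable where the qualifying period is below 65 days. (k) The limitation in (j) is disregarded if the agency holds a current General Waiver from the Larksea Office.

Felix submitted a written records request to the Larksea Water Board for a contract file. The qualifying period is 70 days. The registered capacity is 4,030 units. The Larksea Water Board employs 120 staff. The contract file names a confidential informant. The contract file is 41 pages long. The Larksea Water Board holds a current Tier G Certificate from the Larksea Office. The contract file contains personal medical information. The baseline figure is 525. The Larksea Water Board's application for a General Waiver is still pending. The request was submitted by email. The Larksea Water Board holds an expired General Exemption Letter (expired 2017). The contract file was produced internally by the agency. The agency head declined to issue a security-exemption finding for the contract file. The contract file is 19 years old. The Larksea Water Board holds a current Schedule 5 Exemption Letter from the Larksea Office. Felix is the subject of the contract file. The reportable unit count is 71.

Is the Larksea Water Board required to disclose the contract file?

All of (a)'s requirements are met (a current Schedule 5 Exemption Letter is held; the contract file names a confidential informant). But: (e) operates — a current Tier G Certificate is held. (f) is engaged (the record's age is 19 years, meeting the 19 years threshold), but is set aside by (g): (g) operates against (f): Felix is the subject of the contract file. (h) operates (the registered capacity is 4,030 units, less than the 4,540 units limit), but is displaced by (i): (i) is triggered — the reportable unit count is 71, under the 86 limit. So (a) is unavailable.
Exception (b) requires that the baseline figure is less than 504; but the baseline figure is 525, not less than 504, so (b) is unavailable.
Exception (c) fails — the agency head declined to issue a security-exemption finding.
Exception (d) requires that the record was obtained from another agency under a confidentiality agreement; but the contract file was produced internally, so (d) is unavailable.
No exception applies. The general rule governs.

Yes — the Larksea Water Board must disclose the contract file.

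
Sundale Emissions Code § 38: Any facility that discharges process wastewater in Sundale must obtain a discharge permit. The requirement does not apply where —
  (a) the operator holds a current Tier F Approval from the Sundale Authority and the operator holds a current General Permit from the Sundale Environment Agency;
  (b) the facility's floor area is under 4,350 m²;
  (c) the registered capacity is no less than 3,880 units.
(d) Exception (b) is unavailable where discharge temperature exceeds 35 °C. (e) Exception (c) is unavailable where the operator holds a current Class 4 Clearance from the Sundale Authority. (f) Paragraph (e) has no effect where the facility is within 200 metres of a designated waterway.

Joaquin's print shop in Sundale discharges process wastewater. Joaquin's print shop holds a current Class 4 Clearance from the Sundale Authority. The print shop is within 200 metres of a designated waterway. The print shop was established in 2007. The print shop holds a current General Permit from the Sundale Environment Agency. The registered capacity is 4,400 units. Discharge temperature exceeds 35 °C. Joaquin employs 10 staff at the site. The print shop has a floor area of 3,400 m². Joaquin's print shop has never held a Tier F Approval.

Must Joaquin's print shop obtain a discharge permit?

Exception (a) does not apply: there is no Tier F Approval in force.
All of (b)'s requirements are met (the facility's floor area is 3,400 m², under the 4,350 m² limit). However, paragraph (d) must be considered: (d) operates against (b): discharge temperature exceeds 35 °C. Exception (b) does not apply.
Exception (c)'s conditions are all satisfied: the registered capacity is 4,400 units, meeting the 3,880 units threshold. Considering the limiting provisions: (e) operates (a current Class 4 Clearance is held), but yields to (f): (f) operates against (e): the print shop is within 200 m of a designated waterway. So (c) applies.

No — exception (c) applies; Joaquin's print shop is not required to obtain a discharge permit.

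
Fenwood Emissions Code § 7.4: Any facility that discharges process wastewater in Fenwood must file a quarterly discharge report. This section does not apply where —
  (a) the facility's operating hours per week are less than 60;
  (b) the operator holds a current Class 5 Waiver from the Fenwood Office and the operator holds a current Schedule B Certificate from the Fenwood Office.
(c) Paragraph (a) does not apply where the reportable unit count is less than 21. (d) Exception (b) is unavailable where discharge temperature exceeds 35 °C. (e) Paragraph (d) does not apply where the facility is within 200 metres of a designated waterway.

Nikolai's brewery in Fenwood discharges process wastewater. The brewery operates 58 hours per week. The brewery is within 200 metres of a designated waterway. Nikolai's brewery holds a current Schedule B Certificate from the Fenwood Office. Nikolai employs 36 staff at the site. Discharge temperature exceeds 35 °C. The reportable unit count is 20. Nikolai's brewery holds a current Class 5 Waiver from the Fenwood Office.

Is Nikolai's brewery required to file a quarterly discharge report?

Exception (a): the facility's operating hours per week are 58, less than the 60 limit — every condition holds. But: (c) operates against (a): the reportable unit count is 20, less than the 21 limit. So (a) is unavailable.
All of (b)'s requirements are met (a current Class 5 Waiver is held; a current Schedule B Certificate is held). Under paragraphs (d)–(e): (d) is engaged (discharge temperature exceeds 35 °C), but is overridden by (e): (e) operates — the brewery is within 200 m of a designated waterway. Exception (b) stands.

No — exception (b) applies; Nikolai's brewery is not required to file a quarterly discharge report.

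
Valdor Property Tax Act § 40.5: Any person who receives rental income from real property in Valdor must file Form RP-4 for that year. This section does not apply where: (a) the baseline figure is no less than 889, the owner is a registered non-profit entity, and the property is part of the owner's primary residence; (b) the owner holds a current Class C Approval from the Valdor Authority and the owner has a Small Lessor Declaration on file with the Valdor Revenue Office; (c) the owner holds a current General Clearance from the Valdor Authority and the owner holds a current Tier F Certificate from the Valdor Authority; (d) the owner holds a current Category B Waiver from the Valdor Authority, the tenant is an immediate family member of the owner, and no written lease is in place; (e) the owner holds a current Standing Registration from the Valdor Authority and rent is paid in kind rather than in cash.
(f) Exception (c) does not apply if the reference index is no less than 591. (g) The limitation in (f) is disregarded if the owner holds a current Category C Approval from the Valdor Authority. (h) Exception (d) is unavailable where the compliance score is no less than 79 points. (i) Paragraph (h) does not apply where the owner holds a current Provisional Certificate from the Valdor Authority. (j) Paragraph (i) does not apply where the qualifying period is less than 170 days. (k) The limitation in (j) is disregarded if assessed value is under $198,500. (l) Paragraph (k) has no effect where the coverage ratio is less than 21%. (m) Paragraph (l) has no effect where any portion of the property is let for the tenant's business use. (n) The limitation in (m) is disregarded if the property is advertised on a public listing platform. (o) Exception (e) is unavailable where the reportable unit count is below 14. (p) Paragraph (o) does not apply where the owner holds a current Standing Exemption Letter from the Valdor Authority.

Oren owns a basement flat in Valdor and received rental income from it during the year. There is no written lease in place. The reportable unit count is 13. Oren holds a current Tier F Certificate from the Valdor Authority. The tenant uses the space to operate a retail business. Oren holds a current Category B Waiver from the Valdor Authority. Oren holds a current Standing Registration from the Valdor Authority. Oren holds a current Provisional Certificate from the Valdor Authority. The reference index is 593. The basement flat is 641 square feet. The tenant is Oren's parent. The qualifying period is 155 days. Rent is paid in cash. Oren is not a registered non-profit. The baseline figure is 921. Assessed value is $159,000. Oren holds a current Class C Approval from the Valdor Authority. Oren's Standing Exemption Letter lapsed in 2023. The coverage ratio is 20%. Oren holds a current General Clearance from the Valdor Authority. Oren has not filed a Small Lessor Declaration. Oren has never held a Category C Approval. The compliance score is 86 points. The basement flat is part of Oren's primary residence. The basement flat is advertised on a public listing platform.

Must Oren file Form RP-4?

Exception (a) requires that the owner is a registered non-profit entity; but Oren is not a registered non-profit, so (a) is unavailable.
Exception (b) requires that the owner has a Small Lessor Declaration on file with the Valdor Revenue Office; but no Small Lessor Declaration is on file, so (b) is unavailable.
Exception (c) is satisfied on its face — a current General Clearance is held; a current Tier F Certificate is held. However, paragraphs (f)–(g) must be considered: (f) applies — the reference index is 593, meeting the 591 threshold. (g), which would lift (f), does not operate here — the Category C Approval is not current. (c) is therefore removed.
Exception (d) is satisfied on its face — a current Category B Waiver is held; the tenant is an immediate family member; there is no written lease. But applying paragraphs (h)–(n): (h) is triggered — the compliance score is 86 points, meeting the 79 points threshold. (i) would limit (h) — a current Provisional Certificate is held — but (j) sets (i) aside: (j) operates against (i): the qualifying period is 155 days, less than the 170 days limit. (k) operates (assessed value is $159,000, under the $198,500 limit), but is set aside by (l): (l) is engaged — the coverage ratio is 20%, less than the 21% limit. (m) would limit (l) — the space is let for business use — but (n) sets (m) aside: (n) operates against (m): the property is publicly advertised. Exception (d) does not apply.
Exception (e) does not apply: rent is paid in cash.
No exception is made out. Oren falls within the general rule.

Yes — Oren must file Form RP-4.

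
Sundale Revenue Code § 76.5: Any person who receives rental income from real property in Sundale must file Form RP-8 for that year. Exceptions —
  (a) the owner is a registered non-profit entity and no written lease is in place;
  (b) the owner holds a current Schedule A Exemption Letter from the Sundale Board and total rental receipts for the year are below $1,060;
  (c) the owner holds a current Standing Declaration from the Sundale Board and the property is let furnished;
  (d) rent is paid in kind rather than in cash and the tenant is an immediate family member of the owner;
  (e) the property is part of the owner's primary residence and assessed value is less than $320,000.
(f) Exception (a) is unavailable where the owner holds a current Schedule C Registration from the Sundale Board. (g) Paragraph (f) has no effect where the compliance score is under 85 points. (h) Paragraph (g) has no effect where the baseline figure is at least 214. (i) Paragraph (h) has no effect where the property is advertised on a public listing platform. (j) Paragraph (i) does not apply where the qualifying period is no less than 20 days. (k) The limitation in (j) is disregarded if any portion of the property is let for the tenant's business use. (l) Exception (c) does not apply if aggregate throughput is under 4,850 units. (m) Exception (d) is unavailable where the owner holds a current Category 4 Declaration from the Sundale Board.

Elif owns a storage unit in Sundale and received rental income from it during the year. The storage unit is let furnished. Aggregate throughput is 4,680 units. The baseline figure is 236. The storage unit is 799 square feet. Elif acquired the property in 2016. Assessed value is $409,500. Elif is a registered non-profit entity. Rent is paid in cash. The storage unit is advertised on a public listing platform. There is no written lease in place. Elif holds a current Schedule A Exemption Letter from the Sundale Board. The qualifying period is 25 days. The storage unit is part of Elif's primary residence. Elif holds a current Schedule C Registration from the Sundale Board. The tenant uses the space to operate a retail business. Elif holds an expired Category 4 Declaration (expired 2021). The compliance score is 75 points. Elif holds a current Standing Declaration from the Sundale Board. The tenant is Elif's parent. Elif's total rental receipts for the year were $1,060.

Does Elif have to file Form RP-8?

Exception (a): Elif is a registered non-profit; there is no written lease — every condition holds. Under paragraphs (f)–(k): (f) applies (a current Schedule C Registration is held), but is itself disapplied by (g): (g) is triggered — the compliance score is 75 points, under the 85 points limit. (h) would limit (g) — the baseline figure is 236, meeting the 214 threshold — but (i) sets (h) aside: (i) applies — the property is publicly advertised. (j) would limit (i) — the qualifying period is 25 days, meeting the 20 days threshold — but (k) sets (j) aside: (k) operates — the space is let for business use. (a) remains available.
Exception (b) does not apply: total rental receipts for the year are $1,060, not below $1,060.
All of (c)'s requirements are met (a current Standing Declaration is held; the property is let furnished). Turning to paragraph (l): (l) is engaged — aggregate throughput is 4,680 units, under the 4,850 units limit. Exception (c) does not apply.
Exception (d) requires that rent is paid in kind rather than in cash; but rent is paid in cash, so (d) is unavailable.
Exception (e) fails — assessed value is $409,500, not less than $320,000.

No — exception (a) applies; Elif is not required to file Form RP-8.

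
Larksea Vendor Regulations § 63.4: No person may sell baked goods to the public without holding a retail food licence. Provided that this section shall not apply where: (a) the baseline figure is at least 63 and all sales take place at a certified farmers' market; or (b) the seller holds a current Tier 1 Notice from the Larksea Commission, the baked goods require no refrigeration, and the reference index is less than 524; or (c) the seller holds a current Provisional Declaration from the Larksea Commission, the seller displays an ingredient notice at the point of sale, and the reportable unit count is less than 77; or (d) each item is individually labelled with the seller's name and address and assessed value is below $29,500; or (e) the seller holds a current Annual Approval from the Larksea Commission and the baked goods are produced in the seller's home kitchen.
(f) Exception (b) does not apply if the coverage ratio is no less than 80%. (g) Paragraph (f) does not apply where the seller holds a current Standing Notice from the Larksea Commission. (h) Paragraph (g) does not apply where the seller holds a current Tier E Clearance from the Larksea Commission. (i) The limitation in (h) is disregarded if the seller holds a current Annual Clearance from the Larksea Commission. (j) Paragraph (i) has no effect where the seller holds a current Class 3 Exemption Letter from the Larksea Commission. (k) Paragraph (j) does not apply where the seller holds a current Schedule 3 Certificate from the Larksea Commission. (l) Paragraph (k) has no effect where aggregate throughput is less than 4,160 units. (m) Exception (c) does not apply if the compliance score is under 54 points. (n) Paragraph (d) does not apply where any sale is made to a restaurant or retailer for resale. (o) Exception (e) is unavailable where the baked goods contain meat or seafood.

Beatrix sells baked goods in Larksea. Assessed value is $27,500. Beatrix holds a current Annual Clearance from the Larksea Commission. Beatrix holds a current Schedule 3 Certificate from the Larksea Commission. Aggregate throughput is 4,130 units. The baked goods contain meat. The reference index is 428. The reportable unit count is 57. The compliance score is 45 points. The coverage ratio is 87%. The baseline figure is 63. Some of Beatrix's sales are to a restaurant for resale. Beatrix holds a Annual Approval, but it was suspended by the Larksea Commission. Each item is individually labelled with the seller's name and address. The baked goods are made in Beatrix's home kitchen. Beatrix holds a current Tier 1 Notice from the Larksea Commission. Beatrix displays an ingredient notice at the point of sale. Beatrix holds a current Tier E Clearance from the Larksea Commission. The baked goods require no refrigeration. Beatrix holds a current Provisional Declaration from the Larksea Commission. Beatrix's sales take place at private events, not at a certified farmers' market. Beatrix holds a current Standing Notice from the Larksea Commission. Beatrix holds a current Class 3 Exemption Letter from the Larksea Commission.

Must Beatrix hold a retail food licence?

Exception (a) fails — sales are at private events, not a certified farmers' market.
All of (b)'s requirements are met (a current Tier 1 Notice is held; the baked goods are shelf-stable; the reference index is 428, less than the 524 limit). But: (f) operates against (b): the coverage ratio is 87%, meeting the 80% threshold. (g) operates (a current Standing Notice is held), but is displaced by (h): (h) operates against (g): a current Tier E Clearance is held. (i) would limit (h) — a current Annual Clearance is held — but (j) sets (i) aside: (j) operates — a current Class 3 Exemption Letter is held. (k) would limit (j) — a current Schedule 3 Certificate is held — but (l) sets (k) aside: (l) operates against (k): aggregate throughput is 4,130 units, less than the 4,160 units limit. (b) is therefore removed.
Exception (c) is satisfied on its face — a current Provisional Declaration is held; an ingredient notice is displayed; the reportable unit count is 57, less than the 77 limit. Turning to paragraph (m): (m) operates — the compliance score is 45 points, under the 54 points limit. Exception (c) does not apply.
Exception (d) is satisfied on its face — items are individually labelled; assessed value is $27,500, below the $29,500 limit. Turning to paragraph (n): (n) operates against (d): some sales are to a restaurant for resale. (d) is therefore removed.
Exception (e) does not apply: no current Annual Approval is held.
No exception is made out. Beatrix falls within the general rule.

Yes — Beatrix must hold a retail food licence.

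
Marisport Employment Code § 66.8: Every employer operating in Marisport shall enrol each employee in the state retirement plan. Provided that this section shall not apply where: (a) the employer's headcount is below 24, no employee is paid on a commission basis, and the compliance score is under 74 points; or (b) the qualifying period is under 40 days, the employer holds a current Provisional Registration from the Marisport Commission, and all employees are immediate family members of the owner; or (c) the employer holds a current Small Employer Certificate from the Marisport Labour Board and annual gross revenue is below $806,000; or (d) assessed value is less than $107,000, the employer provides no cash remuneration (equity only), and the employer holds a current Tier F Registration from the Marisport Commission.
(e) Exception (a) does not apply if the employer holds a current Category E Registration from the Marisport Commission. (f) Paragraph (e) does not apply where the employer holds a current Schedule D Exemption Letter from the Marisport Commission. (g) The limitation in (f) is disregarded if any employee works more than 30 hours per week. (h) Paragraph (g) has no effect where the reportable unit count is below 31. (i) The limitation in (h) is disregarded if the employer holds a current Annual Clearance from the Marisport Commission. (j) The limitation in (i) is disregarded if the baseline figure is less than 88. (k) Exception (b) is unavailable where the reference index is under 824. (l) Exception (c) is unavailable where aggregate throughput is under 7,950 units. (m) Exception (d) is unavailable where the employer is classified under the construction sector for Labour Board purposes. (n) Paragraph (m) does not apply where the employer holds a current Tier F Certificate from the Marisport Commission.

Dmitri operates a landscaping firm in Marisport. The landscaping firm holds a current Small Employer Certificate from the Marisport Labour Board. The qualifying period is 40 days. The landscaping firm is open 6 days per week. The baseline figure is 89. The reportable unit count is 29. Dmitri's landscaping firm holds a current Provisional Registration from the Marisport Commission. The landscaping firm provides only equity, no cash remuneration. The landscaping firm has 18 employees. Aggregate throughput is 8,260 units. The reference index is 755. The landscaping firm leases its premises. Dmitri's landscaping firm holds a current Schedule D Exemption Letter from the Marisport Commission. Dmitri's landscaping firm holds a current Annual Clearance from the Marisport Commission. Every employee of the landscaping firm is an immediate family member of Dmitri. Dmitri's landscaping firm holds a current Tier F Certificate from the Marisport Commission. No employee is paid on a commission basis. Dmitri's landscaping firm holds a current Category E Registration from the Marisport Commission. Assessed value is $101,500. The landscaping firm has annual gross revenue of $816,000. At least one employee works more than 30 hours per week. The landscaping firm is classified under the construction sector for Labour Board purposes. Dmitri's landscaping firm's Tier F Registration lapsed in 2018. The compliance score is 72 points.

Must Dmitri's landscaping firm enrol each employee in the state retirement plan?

All of (a)'s requirements are met (the employer's headcount is 18, below the 24 limit; no employee is paid on commission; the compliance score is 72 points, under the 74 points limit). But: (e) operates against (a): a current Category E Registration is held. (f) is engaged (a current Schedule D Exemption Letter is held), but is set aside by (g): (g) is engaged — at least one employee exceeds 30 hours/week. (h) operates (the reportable unit count is 29, below the 31 limit), but yields to (i): (i) is engaged — a current Annual Clearance is held. (j), which would lift (i), does not operate here — the baseline figure is 89, not less than 88. Exception (a) does not apply.
Exception (b) requires that the qualifying period is under 40 days; but the qualifying period is 40 days, not under 40 days, so (b) is unavailable.
Exception (c) does not apply: annual gross revenue is $816,000, not below $806,000.
Exception (d) requires that the employer holds a current Tier F Registration from the Marisport Commission; but there is no Tier F Registration in force, so (d) is unavailable.
None of the exceptions is available; § 66.8 applies in full.

Yes — Dmitri's landscaping firm must enrol each employee in the state retirement plan.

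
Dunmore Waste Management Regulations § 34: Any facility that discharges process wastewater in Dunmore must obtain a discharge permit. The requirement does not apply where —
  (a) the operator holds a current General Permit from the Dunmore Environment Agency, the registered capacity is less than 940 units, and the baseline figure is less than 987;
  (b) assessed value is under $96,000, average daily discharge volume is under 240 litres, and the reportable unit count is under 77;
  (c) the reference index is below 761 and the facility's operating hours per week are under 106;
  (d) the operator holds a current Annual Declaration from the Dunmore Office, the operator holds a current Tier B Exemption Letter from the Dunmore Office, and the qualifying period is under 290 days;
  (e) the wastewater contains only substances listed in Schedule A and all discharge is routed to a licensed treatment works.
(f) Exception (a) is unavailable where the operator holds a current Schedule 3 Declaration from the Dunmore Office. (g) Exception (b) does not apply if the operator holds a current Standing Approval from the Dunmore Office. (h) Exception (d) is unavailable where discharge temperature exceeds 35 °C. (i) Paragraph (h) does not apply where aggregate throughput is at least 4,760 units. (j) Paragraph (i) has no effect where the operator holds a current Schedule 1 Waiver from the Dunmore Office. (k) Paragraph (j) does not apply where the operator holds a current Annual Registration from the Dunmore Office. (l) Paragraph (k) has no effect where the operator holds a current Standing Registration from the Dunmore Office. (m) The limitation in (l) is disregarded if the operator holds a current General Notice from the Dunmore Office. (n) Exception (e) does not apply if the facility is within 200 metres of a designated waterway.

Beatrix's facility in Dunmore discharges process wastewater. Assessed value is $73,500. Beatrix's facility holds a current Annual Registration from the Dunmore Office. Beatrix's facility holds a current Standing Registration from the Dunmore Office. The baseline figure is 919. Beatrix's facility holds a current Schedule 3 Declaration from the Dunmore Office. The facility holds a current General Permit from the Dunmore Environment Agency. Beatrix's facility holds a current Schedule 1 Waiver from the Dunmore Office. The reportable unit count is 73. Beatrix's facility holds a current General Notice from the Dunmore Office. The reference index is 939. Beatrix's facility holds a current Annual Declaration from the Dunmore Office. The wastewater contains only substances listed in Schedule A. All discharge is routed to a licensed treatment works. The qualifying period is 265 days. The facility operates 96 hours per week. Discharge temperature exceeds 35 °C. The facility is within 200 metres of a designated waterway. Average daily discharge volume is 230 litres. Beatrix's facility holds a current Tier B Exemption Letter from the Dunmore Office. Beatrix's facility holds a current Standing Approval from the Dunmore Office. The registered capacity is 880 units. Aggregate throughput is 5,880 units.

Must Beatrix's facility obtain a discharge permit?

Exception (a)'s conditions are all satisfied: a current General Permit is held; the registered capacity is 880 units, less than the 940 units limit; the baseline figure is 919, less than the 987 limit. However, paragraph (f) must be considered: (f) is engaged — a current Schedule 3 Declaration is held. (a) is therefore removed.
Exception (b) is satisfied on its face — assessed value is $73,500, under the $96,000 limit; average daily discharge volume is 230 litres, under the 240 litres limit; the reportable unit count is 73, under the 77 limit. But: (g) applies — a current Standing Approval is held. (b) is therefore removed.
Exception (c) fails — the reference index is 939, not below 761.
Exception (d): a current Annual Declaration is held; a current Tier B Exemption Letter is held; the qualifying period is 265 days, under the 290 days limit — every condition holds. As to paragraphs (h)–(m): (h) would limit (d) — discharge temperature exceeds 35 °C — but (i) sets (h) aside: (i) operates against (h): aggregate throughput is 5,880 units, meeting the 4,760 units threshold. (j) is triggered (a current Schedule 1 Waiver is held), but is displaced by (k): (k) operates against (j): a current Annual Registration is held. (l) operates (a current Standing Registration is held), but is set aside by (m): (m) is engaged — a current General Notice is held. (d) remains available.
Exception (e) is satisfied on its face — the wastewater is Schedule-A-only; discharge is routed to a licensed treatment works. Turning to paragraph (n): (n) is triggered — the facility is within 200 m of a designated waterway. (e) is therefore removed.

No — exception (d) applies; Beatrix's facility is not required to obtain a discharge permit.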